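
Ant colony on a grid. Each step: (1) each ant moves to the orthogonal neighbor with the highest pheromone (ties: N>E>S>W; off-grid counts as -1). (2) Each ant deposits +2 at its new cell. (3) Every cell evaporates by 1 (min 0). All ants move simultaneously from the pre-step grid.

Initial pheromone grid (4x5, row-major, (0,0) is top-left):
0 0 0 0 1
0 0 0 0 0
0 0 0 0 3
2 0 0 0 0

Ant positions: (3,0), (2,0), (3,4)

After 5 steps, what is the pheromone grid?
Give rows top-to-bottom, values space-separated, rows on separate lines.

After step 1: ants at (2,0),(3,0),(2,4)
  0 0 0 0 0
  0 0 0 0 0
  1 0 0 0 4
  3 0 0 0 0
After step 2: ants at (3,0),(2,0),(1,4)
  0 0 0 0 0
  0 0 0 0 1
  2 0 0 0 3
  4 0 0 0 0
After step 3: ants at (2,0),(3,0),(2,4)
  0 0 0 0 0
  0 0 0 0 0
  3 0 0 0 4
  5 0 0 0 0
After step 4: ants at (3,0),(2,0),(1,4)
  0 0 0 0 0
  0 0 0 0 1
  4 0 0 0 3
  6 0 0 0 0
After step 5: ants at (2,0),(3,0),(2,4)
  0 0 0 0 0
  0 0 0 0 0
  5 0 0 0 4
  7 0 0 0 0

0 0 0 0 0
0 0 0 0 0
5 0 0 0 4
7 0 0 0 0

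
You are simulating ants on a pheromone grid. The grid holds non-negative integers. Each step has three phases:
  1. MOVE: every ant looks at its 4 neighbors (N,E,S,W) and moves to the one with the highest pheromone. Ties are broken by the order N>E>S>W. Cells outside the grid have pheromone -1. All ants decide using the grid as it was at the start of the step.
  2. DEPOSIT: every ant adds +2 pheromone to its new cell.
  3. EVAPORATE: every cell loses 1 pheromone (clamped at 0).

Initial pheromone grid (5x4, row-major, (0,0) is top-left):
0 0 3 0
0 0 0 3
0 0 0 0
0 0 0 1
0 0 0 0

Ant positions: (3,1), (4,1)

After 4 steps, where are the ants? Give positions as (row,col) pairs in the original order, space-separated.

Step 1: ant0:(3,1)->N->(2,1) | ant1:(4,1)->N->(3,1)
  grid max=2 at (0,2)
Step 2: ant0:(2,1)->S->(3,1) | ant1:(3,1)->N->(2,1)
  grid max=2 at (2,1)
Step 3: ant0:(3,1)->N->(2,1) | ant1:(2,1)->S->(3,1)
  grid max=3 at (2,1)
Step 4: ant0:(2,1)->S->(3,1) | ant1:(3,1)->N->(2,1)
  grid max=4 at (2,1)

(3,1) (2,1)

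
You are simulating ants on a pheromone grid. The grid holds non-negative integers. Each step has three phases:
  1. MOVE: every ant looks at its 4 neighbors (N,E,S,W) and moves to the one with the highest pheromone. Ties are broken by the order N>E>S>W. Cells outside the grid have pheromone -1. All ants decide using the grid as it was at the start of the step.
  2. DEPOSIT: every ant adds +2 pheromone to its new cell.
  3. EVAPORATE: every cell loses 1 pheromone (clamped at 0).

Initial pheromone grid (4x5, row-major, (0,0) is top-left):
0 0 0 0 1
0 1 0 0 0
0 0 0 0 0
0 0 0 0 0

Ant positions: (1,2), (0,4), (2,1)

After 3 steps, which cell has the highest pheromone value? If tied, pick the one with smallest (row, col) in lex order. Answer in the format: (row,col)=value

Step 1: ant0:(1,2)->W->(1,1) | ant1:(0,4)->S->(1,4) | ant2:(2,1)->N->(1,1)
  grid max=4 at (1,1)
Step 2: ant0:(1,1)->N->(0,1) | ant1:(1,4)->N->(0,4) | ant2:(1,1)->N->(0,1)
  grid max=3 at (0,1)
Step 3: ant0:(0,1)->S->(1,1) | ant1:(0,4)->S->(1,4) | ant2:(0,1)->S->(1,1)
  grid max=6 at (1,1)
Final grid:
  0 2 0 0 0
  0 6 0 0 1
  0 0 0 0 0
  0 0 0 0 0
Max pheromone 6 at (1,1)

Answer: (1,1)=6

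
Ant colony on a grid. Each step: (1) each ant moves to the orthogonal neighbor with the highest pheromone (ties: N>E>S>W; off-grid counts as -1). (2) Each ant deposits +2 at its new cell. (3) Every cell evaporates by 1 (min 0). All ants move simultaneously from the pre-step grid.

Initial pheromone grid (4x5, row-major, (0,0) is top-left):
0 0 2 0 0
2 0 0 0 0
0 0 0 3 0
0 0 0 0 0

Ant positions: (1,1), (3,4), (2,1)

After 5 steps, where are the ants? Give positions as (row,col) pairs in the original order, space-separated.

Step 1: ant0:(1,1)->W->(1,0) | ant1:(3,4)->N->(2,4) | ant2:(2,1)->N->(1,1)
  grid max=3 at (1,0)
Step 2: ant0:(1,0)->E->(1,1) | ant1:(2,4)->W->(2,3) | ant2:(1,1)->W->(1,0)
  grid max=4 at (1,0)
Step 3: ant0:(1,1)->W->(1,0) | ant1:(2,3)->N->(1,3) | ant2:(1,0)->E->(1,1)
  grid max=5 at (1,0)
Step 4: ant0:(1,0)->E->(1,1) | ant1:(1,3)->S->(2,3) | ant2:(1,1)->W->(1,0)
  grid max=6 at (1,0)
Step 5: ant0:(1,1)->W->(1,0) | ant1:(2,3)->N->(1,3) | ant2:(1,0)->E->(1,1)
  grid max=7 at (1,0)

(1,0) (1,3) (1,1)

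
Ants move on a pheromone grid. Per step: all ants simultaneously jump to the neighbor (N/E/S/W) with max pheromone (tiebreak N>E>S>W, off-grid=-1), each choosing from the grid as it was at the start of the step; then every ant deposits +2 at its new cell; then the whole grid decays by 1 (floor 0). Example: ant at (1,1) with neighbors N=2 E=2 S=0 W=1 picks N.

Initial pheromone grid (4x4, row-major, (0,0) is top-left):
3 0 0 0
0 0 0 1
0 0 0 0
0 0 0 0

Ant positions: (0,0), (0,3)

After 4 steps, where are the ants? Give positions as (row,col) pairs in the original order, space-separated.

Step 1: ant0:(0,0)->E->(0,1) | ant1:(0,3)->S->(1,3)
  grid max=2 at (0,0)
Step 2: ant0:(0,1)->W->(0,0) | ant1:(1,3)->N->(0,3)
  grid max=3 at (0,0)
Step 3: ant0:(0,0)->E->(0,1) | ant1:(0,3)->S->(1,3)
  grid max=2 at (0,0)
Step 4: ant0:(0,1)->W->(0,0) | ant1:(1,3)->N->(0,3)
  grid max=3 at (0,0)

(0,0) (0,3)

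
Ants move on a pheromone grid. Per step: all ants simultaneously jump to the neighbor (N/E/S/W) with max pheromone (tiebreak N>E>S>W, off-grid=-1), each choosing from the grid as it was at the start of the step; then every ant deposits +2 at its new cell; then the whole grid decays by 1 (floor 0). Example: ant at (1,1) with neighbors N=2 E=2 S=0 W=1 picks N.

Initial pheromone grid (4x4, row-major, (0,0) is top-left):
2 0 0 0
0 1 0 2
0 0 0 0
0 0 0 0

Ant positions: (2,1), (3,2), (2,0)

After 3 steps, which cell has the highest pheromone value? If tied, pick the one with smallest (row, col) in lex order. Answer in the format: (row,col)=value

Answer: (1,1)=6

Derivation:
Step 1: ant0:(2,1)->N->(1,1) | ant1:(3,2)->N->(2,2) | ant2:(2,0)->N->(1,0)
  grid max=2 at (1,1)
Step 2: ant0:(1,1)->W->(1,0) | ant1:(2,2)->N->(1,2) | ant2:(1,0)->E->(1,1)
  grid max=3 at (1,1)
Step 3: ant0:(1,0)->E->(1,1) | ant1:(1,2)->W->(1,1) | ant2:(1,1)->W->(1,0)
  grid max=6 at (1,1)
Final grid:
  0 0 0 0
  3 6 0 0
  0 0 0 0
  0 0 0 0
Max pheromone 6 at (1,1)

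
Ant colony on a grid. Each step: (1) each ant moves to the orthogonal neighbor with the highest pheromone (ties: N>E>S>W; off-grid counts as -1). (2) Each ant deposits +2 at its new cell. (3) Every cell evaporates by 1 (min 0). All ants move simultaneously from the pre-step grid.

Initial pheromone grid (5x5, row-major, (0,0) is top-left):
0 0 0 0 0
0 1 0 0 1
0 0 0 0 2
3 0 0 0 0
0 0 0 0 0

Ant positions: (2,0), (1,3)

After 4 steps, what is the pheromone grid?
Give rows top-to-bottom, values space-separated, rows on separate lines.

After step 1: ants at (3,0),(1,4)
  0 0 0 0 0
  0 0 0 0 2
  0 0 0 0 1
  4 0 0 0 0
  0 0 0 0 0
After step 2: ants at (2,0),(2,4)
  0 0 0 0 0
  0 0 0 0 1
  1 0 0 0 2
  3 0 0 0 0
  0 0 0 0 0
After step 3: ants at (3,0),(1,4)
  0 0 0 0 0
  0 0 0 0 2
  0 0 0 0 1
  4 0 0 0 0
  0 0 0 0 0
After step 4: ants at (2,0),(2,4)
  0 0 0 0 0
  0 0 0 0 1
  1 0 0 0 2
  3 0 0 0 0
  0 0 0 0 0

0 0 0 0 0
0 0 0 0 1
1 0 0 0 2
3 0 0 0 0
0 0 0 0 0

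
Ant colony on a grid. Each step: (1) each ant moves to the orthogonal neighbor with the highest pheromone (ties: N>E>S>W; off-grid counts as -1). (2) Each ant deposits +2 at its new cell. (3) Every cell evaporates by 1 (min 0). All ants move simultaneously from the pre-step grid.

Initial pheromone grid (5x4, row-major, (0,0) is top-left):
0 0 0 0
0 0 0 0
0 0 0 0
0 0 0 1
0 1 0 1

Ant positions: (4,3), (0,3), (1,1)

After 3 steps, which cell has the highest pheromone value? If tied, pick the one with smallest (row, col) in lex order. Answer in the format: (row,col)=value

Step 1: ant0:(4,3)->N->(3,3) | ant1:(0,3)->S->(1,3) | ant2:(1,1)->N->(0,1)
  grid max=2 at (3,3)
Step 2: ant0:(3,3)->N->(2,3) | ant1:(1,3)->N->(0,3) | ant2:(0,1)->E->(0,2)
  grid max=1 at (0,2)
Step 3: ant0:(2,3)->S->(3,3) | ant1:(0,3)->W->(0,2) | ant2:(0,2)->E->(0,3)
  grid max=2 at (0,2)
Final grid:
  0 0 2 2
  0 0 0 0
  0 0 0 0
  0 0 0 2
  0 0 0 0
Max pheromone 2 at (0,2)

Answer: (0,2)=2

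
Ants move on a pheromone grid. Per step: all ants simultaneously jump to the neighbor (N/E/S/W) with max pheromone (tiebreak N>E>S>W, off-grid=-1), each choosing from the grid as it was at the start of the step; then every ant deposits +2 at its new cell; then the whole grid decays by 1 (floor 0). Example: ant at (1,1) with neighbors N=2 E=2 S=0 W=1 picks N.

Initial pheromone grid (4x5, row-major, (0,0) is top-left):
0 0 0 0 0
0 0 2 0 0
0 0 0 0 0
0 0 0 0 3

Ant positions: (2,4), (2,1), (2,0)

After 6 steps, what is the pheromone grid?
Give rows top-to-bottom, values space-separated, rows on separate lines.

After step 1: ants at (3,4),(1,1),(1,0)
  0 0 0 0 0
  1 1 1 0 0
  0 0 0 0 0
  0 0 0 0 4
After step 2: ants at (2,4),(1,2),(1,1)
  0 0 0 0 0
  0 2 2 0 0
  0 0 0 0 1
  0 0 0 0 3
After step 3: ants at (3,4),(1,1),(1,2)
  0 0 0 0 0
  0 3 3 0 0
  0 0 0 0 0
  0 0 0 0 4
After step 4: ants at (2,4),(1,2),(1,1)
  0 0 0 0 0
  0 4 4 0 0
  0 0 0 0 1
  0 0 0 0 3
After step 5: ants at (3,4),(1,1),(1,2)
  0 0 0 0 0
  0 5 5 0 0
  0 0 0 0 0
  0 0 0 0 4
After step 6: ants at (2,4),(1,2),(1,1)
  0 0 0 0 0
  0 6 6 0 0
  0 0 0 0 1
  0 0 0 0 3

0 0 0 0 0
0 6 6 0 0
0 0 0 0 1
0 0 0 0 3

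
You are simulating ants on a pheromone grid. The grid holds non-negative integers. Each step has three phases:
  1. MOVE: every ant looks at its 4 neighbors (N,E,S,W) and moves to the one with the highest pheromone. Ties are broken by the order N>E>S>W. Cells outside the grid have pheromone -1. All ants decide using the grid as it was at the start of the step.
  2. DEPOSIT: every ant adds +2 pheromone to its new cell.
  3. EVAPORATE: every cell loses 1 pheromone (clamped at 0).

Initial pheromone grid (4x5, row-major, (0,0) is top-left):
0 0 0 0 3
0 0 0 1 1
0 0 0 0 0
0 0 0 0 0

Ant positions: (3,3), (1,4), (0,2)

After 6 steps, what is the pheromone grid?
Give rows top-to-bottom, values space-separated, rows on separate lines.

After step 1: ants at (2,3),(0,4),(0,3)
  0 0 0 1 4
  0 0 0 0 0
  0 0 0 1 0
  0 0 0 0 0
After step 2: ants at (1,3),(0,3),(0,4)
  0 0 0 2 5
  0 0 0 1 0
  0 0 0 0 0
  0 0 0 0 0
After step 3: ants at (0,3),(0,4),(0,3)
  0 0 0 5 6
  0 0 0 0 0
  0 0 0 0 0
  0 0 0 0 0
After step 4: ants at (0,4),(0,3),(0,4)
  0 0 0 6 9
  0 0 0 0 0
  0 0 0 0 0
  0 0 0 0 0
After step 5: ants at (0,3),(0,4),(0,3)
  0 0 0 9 10
  0 0 0 0 0
  0 0 0 0 0
  0 0 0 0 0
After step 6: ants at (0,4),(0,3),(0,4)
  0 0 0 10 13
  0 0 0 0 0
  0 0 0 0 0
  0 0 0 0 0

0 0 0 10 13
0 0 0 0 0
0 0 0 0 0
0 0 0 0 0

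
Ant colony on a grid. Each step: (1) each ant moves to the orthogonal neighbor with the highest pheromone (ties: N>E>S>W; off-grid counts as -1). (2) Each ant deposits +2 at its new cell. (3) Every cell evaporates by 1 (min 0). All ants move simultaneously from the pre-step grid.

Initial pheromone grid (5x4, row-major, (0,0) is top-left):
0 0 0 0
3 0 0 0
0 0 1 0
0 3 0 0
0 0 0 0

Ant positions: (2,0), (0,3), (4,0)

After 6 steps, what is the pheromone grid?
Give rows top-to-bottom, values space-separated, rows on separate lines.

After step 1: ants at (1,0),(1,3),(3,0)
  0 0 0 0
  4 0 0 1
  0 0 0 0
  1 2 0 0
  0 0 0 0
After step 2: ants at (0,0),(0,3),(3,1)
  1 0 0 1
  3 0 0 0
  0 0 0 0
  0 3 0 0
  0 0 0 0
After step 3: ants at (1,0),(1,3),(2,1)
  0 0 0 0
  4 0 0 1
  0 1 0 0
  0 2 0 0
  0 0 0 0
After step 4: ants at (0,0),(0,3),(3,1)
  1 0 0 1
  3 0 0 0
  0 0 0 0
  0 3 0 0
  0 0 0 0
After step 5: ants at (1,0),(1,3),(2,1)
  0 0 0 0
  4 0 0 1
  0 1 0 0
  0 2 0 0
  0 0 0 0
After step 6: ants at (0,0),(0,3),(3,1)
  1 0 0 1
  3 0 0 0
  0 0 0 0
  0 3 0 0
  0 0 0 0

1 0 0 1
3 0 0 0
0 0 0 0
0 3 0 0
0 0 0 0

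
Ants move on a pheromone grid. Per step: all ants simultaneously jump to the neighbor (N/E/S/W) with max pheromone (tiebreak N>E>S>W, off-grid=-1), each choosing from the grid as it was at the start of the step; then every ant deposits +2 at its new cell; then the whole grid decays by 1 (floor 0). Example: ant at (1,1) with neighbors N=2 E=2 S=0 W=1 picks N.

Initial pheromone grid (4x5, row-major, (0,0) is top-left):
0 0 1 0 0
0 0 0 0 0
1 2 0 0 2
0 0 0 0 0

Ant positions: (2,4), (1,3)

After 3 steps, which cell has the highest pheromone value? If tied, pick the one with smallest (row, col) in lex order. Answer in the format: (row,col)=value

Answer: (1,4)=3

Derivation:
Step 1: ant0:(2,4)->N->(1,4) | ant1:(1,3)->N->(0,3)
  grid max=1 at (0,3)
Step 2: ant0:(1,4)->S->(2,4) | ant1:(0,3)->E->(0,4)
  grid max=2 at (2,4)
Step 3: ant0:(2,4)->N->(1,4) | ant1:(0,4)->S->(1,4)
  grid max=3 at (1,4)
Final grid:
  0 0 0 0 0
  0 0 0 0 3
  0 0 0 0 1
  0 0 0 0 0
Max pheromone 3 at (1,4)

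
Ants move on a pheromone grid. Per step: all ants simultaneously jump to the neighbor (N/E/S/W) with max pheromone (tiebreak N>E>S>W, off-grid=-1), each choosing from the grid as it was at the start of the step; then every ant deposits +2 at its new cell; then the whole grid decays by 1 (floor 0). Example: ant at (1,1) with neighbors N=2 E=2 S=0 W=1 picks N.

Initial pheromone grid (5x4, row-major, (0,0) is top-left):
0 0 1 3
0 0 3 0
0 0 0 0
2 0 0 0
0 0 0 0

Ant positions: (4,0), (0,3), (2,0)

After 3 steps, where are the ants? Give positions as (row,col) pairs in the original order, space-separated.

Step 1: ant0:(4,0)->N->(3,0) | ant1:(0,3)->W->(0,2) | ant2:(2,0)->S->(3,0)
  grid max=5 at (3,0)
Step 2: ant0:(3,0)->N->(2,0) | ant1:(0,2)->E->(0,3) | ant2:(3,0)->N->(2,0)
  grid max=4 at (3,0)
Step 3: ant0:(2,0)->S->(3,0) | ant1:(0,3)->W->(0,2) | ant2:(2,0)->S->(3,0)
  grid max=7 at (3,0)

(3,0) (0,2) (3,0)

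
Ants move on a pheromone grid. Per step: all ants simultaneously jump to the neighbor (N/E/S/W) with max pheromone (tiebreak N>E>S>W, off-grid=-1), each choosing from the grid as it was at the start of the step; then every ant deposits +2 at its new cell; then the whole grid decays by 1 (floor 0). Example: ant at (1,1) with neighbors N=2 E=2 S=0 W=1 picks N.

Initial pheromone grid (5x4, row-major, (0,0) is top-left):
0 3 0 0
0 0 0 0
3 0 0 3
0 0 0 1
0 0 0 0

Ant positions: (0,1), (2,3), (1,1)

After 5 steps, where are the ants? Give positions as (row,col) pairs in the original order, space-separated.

Step 1: ant0:(0,1)->E->(0,2) | ant1:(2,3)->S->(3,3) | ant2:(1,1)->N->(0,1)
  grid max=4 at (0,1)
Step 2: ant0:(0,2)->W->(0,1) | ant1:(3,3)->N->(2,3) | ant2:(0,1)->E->(0,2)
  grid max=5 at (0,1)
Step 3: ant0:(0,1)->E->(0,2) | ant1:(2,3)->S->(3,3) | ant2:(0,2)->W->(0,1)
  grid max=6 at (0,1)
Step 4: ant0:(0,2)->W->(0,1) | ant1:(3,3)->N->(2,3) | ant2:(0,1)->E->(0,2)
  grid max=7 at (0,1)
Step 5: ant0:(0,1)->E->(0,2) | ant1:(2,3)->S->(3,3) | ant2:(0,2)->W->(0,1)
  grid max=8 at (0,1)

(0,2) (3,3) (0,1)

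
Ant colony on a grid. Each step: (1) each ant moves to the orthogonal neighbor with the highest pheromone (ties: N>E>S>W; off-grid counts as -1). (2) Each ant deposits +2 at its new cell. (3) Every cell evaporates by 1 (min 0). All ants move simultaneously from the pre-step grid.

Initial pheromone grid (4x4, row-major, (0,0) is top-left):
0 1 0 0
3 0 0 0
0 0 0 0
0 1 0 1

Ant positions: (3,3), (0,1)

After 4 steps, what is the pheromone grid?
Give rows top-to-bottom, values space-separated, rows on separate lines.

After step 1: ants at (2,3),(0,2)
  0 0 1 0
  2 0 0 0
  0 0 0 1
  0 0 0 0
After step 2: ants at (1,3),(0,3)
  0 0 0 1
  1 0 0 1
  0 0 0 0
  0 0 0 0
After step 3: ants at (0,3),(1,3)
  0 0 0 2
  0 0 0 2
  0 0 0 0
  0 0 0 0
After step 4: ants at (1,3),(0,3)
  0 0 0 3
  0 0 0 3
  0 0 0 0
  0 0 0 0

0 0 0 3
0 0 0 3
0 0 0 0
0 0 0 0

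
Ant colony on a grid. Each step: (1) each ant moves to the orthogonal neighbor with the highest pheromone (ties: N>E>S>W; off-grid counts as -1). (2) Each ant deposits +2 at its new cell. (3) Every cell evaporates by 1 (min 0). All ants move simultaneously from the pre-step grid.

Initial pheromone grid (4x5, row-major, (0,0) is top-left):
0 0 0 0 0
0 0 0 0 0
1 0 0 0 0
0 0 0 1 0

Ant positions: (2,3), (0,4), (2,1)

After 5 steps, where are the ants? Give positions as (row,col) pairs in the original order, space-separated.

Step 1: ant0:(2,3)->S->(3,3) | ant1:(0,4)->S->(1,4) | ant2:(2,1)->W->(2,0)
  grid max=2 at (2,0)
Step 2: ant0:(3,3)->N->(2,3) | ant1:(1,4)->N->(0,4) | ant2:(2,0)->N->(1,0)
  grid max=1 at (0,4)
Step 3: ant0:(2,3)->S->(3,3) | ant1:(0,4)->S->(1,4) | ant2:(1,0)->S->(2,0)
  grid max=2 at (2,0)
Step 4: ant0:(3,3)->N->(2,3) | ant1:(1,4)->N->(0,4) | ant2:(2,0)->N->(1,0)
  grid max=1 at (0,4)
Step 5: ant0:(2,3)->S->(3,3) | ant1:(0,4)->S->(1,4) | ant2:(1,0)->S->(2,0)
  grid max=2 at (2,0)

(3,3) (1,4) (2,0)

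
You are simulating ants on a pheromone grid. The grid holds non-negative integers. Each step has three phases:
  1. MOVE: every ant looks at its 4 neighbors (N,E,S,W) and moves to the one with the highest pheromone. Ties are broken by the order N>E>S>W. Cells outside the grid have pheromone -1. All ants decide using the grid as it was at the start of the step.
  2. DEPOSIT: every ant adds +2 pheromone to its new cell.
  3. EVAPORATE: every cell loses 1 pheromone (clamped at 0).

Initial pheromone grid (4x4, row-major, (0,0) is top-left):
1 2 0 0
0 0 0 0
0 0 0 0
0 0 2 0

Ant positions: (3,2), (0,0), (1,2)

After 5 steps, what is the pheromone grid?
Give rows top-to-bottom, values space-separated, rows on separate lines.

After step 1: ants at (2,2),(0,1),(0,2)
  0 3 1 0
  0 0 0 0
  0 0 1 0
  0 0 1 0
After step 2: ants at (3,2),(0,2),(0,1)
  0 4 2 0
  0 0 0 0
  0 0 0 0
  0 0 2 0
After step 3: ants at (2,2),(0,1),(0,2)
  0 5 3 0
  0 0 0 0
  0 0 1 0
  0 0 1 0
After step 4: ants at (3,2),(0,2),(0,1)
  0 6 4 0
  0 0 0 0
  0 0 0 0
  0 0 2 0
After step 5: ants at (2,2),(0,1),(0,2)
  0 7 5 0
  0 0 0 0
  0 0 1 0
  0 0 1 0

0 7 5 0
0 0 0 0
0 0 1 0
0 0 1 0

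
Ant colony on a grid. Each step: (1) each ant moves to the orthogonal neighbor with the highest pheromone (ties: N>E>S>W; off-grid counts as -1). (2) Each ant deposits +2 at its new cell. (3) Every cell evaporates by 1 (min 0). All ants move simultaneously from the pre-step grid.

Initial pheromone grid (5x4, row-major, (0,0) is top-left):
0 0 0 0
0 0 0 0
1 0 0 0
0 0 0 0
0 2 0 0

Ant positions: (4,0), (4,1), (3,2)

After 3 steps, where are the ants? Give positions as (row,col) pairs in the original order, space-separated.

Step 1: ant0:(4,0)->E->(4,1) | ant1:(4,1)->N->(3,1) | ant2:(3,2)->N->(2,2)
  grid max=3 at (4,1)
Step 2: ant0:(4,1)->N->(3,1) | ant1:(3,1)->S->(4,1) | ant2:(2,2)->N->(1,2)
  grid max=4 at (4,1)
Step 3: ant0:(3,1)->S->(4,1) | ant1:(4,1)->N->(3,1) | ant2:(1,2)->N->(0,2)
  grid max=5 at (4,1)

(4,1) (3,1) (0,2)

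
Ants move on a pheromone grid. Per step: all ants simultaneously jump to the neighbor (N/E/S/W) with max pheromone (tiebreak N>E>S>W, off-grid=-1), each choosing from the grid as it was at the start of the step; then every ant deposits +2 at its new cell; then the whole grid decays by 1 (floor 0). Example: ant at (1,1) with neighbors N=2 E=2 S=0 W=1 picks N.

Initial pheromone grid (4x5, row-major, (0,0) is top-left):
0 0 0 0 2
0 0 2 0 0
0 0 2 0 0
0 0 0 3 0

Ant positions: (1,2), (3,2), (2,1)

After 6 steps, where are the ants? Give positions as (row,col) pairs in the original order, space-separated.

Step 1: ant0:(1,2)->S->(2,2) | ant1:(3,2)->E->(3,3) | ant2:(2,1)->E->(2,2)
  grid max=5 at (2,2)
Step 2: ant0:(2,2)->N->(1,2) | ant1:(3,3)->N->(2,3) | ant2:(2,2)->N->(1,2)
  grid max=4 at (1,2)
Step 3: ant0:(1,2)->S->(2,2) | ant1:(2,3)->W->(2,2) | ant2:(1,2)->S->(2,2)
  grid max=9 at (2,2)
Step 4: ant0:(2,2)->N->(1,2) | ant1:(2,2)->N->(1,2) | ant2:(2,2)->N->(1,2)
  grid max=8 at (1,2)
Step 5: ant0:(1,2)->S->(2,2) | ant1:(1,2)->S->(2,2) | ant2:(1,2)->S->(2,2)
  grid max=13 at (2,2)
Step 6: ant0:(2,2)->N->(1,2) | ant1:(2,2)->N->(1,2) | ant2:(2,2)->N->(1,2)
  grid max=12 at (1,2)

(1,2) (1,2) (1,2)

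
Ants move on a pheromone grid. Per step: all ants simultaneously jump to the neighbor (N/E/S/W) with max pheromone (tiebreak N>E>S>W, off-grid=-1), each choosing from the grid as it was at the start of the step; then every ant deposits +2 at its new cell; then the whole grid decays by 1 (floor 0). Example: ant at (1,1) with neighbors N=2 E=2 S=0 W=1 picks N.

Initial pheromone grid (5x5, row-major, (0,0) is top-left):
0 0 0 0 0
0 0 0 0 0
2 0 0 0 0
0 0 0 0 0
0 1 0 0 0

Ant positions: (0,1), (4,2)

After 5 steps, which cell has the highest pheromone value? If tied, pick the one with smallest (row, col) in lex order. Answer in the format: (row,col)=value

Answer: (4,1)=2

Derivation:
Step 1: ant0:(0,1)->E->(0,2) | ant1:(4,2)->W->(4,1)
  grid max=2 at (4,1)
Step 2: ant0:(0,2)->E->(0,3) | ant1:(4,1)->N->(3,1)
  grid max=1 at (0,3)
Step 3: ant0:(0,3)->E->(0,4) | ant1:(3,1)->S->(4,1)
  grid max=2 at (4,1)
Step 4: ant0:(0,4)->S->(1,4) | ant1:(4,1)->N->(3,1)
  grid max=1 at (1,4)
Step 5: ant0:(1,4)->N->(0,4) | ant1:(3,1)->S->(4,1)
  grid max=2 at (4,1)
Final grid:
  0 0 0 0 1
  0 0 0 0 0
  0 0 0 0 0
  0 0 0 0 0
  0 2 0 0 0
Max pheromone 2 at (4,1)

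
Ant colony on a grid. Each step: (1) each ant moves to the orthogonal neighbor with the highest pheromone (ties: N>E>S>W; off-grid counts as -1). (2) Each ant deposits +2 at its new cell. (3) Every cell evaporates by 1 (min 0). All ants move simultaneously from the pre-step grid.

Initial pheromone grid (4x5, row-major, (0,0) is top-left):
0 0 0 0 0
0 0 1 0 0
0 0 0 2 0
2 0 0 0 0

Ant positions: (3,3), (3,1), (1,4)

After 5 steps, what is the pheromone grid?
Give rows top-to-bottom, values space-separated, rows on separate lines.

After step 1: ants at (2,3),(3,0),(0,4)
  0 0 0 0 1
  0 0 0 0 0
  0 0 0 3 0
  3 0 0 0 0
After step 2: ants at (1,3),(2,0),(1,4)
  0 0 0 0 0
  0 0 0 1 1
  1 0 0 2 0
  2 0 0 0 0
After step 3: ants at (2,3),(3,0),(1,3)
  0 0 0 0 0
  0 0 0 2 0
  0 0 0 3 0
  3 0 0 0 0
After step 4: ants at (1,3),(2,0),(2,3)
  0 0 0 0 0
  0 0 0 3 0
  1 0 0 4 0
  2 0 0 0 0
After step 5: ants at (2,3),(3,0),(1,3)
  0 0 0 0 0
  0 0 0 4 0
  0 0 0 5 0
  3 0 0 0 0

0 0 0 0 0
0 0 0 4 0
0 0 0 5 0
3 0 0 0 0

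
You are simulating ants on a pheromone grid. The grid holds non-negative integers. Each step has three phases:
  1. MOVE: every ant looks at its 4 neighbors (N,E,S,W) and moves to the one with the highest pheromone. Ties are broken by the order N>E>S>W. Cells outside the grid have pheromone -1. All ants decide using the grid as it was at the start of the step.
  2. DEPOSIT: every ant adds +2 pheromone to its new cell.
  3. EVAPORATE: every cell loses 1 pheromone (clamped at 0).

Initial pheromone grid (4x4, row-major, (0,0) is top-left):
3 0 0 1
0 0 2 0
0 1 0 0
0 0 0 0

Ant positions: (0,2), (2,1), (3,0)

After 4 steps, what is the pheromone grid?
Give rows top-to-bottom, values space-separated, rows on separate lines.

After step 1: ants at (1,2),(1,1),(2,0)
  2 0 0 0
  0 1 3 0
  1 0 0 0
  0 0 0 0
After step 2: ants at (1,1),(1,2),(1,0)
  1 0 0 0
  1 2 4 0
  0 0 0 0
  0 0 0 0
After step 3: ants at (1,2),(1,1),(1,1)
  0 0 0 0
  0 5 5 0
  0 0 0 0
  0 0 0 0
After step 4: ants at (1,1),(1,2),(1,2)
  0 0 0 0
  0 6 8 0
  0 0 0 0
  0 0 0 0

0 0 0 0
0 6 8 0
0 0 0 0
0 0 0 0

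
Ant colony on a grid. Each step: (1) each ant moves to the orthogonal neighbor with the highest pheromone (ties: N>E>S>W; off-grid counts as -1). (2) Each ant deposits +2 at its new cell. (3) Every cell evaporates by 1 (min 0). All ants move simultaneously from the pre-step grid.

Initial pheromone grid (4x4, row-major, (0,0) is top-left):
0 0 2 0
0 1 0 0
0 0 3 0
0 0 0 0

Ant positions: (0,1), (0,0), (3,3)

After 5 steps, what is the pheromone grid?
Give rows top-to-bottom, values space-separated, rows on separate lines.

After step 1: ants at (0,2),(0,1),(2,3)
  0 1 3 0
  0 0 0 0
  0 0 2 1
  0 0 0 0
After step 2: ants at (0,1),(0,2),(2,2)
  0 2 4 0
  0 0 0 0
  0 0 3 0
  0 0 0 0
After step 3: ants at (0,2),(0,1),(1,2)
  0 3 5 0
  0 0 1 0
  0 0 2 0
  0 0 0 0
After step 4: ants at (0,1),(0,2),(0,2)
  0 4 8 0
  0 0 0 0
  0 0 1 0
  0 0 0 0
After step 5: ants at (0,2),(0,1),(0,1)
  0 7 9 0
  0 0 0 0
  0 0 0 0
  0 0 0 0

0 7 9 0
0 0 0 0
0 0 0 0
0 0 0 0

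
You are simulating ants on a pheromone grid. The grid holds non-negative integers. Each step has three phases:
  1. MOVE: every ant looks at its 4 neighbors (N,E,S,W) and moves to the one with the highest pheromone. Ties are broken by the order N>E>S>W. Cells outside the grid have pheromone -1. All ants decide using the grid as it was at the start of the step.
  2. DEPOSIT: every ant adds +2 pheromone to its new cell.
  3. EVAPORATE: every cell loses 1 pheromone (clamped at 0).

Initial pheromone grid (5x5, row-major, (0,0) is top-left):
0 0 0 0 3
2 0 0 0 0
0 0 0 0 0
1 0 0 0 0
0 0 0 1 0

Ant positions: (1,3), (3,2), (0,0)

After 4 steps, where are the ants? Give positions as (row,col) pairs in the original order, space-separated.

Step 1: ant0:(1,3)->N->(0,3) | ant1:(3,2)->N->(2,2) | ant2:(0,0)->S->(1,0)
  grid max=3 at (1,0)
Step 2: ant0:(0,3)->E->(0,4) | ant1:(2,2)->N->(1,2) | ant2:(1,0)->N->(0,0)
  grid max=3 at (0,4)
Step 3: ant0:(0,4)->S->(1,4) | ant1:(1,2)->N->(0,2) | ant2:(0,0)->S->(1,0)
  grid max=3 at (1,0)
Step 4: ant0:(1,4)->N->(0,4) | ant1:(0,2)->E->(0,3) | ant2:(1,0)->N->(0,0)
  grid max=3 at (0,4)

(0,4) (0,3) (0,0)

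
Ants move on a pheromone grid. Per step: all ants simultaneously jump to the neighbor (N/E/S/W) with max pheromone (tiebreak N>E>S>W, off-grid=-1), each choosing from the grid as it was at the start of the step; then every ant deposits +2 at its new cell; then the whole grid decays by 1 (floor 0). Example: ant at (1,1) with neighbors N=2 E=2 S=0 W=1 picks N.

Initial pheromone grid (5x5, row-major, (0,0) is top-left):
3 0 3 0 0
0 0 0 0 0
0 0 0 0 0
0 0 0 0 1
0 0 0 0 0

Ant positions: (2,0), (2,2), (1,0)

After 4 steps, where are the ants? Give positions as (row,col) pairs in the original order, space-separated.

Step 1: ant0:(2,0)->N->(1,0) | ant1:(2,2)->N->(1,2) | ant2:(1,0)->N->(0,0)
  grid max=4 at (0,0)
Step 2: ant0:(1,0)->N->(0,0) | ant1:(1,2)->N->(0,2) | ant2:(0,0)->S->(1,0)
  grid max=5 at (0,0)
Step 3: ant0:(0,0)->S->(1,0) | ant1:(0,2)->E->(0,3) | ant2:(1,0)->N->(0,0)
  grid max=6 at (0,0)
Step 4: ant0:(1,0)->N->(0,0) | ant1:(0,3)->W->(0,2) | ant2:(0,0)->S->(1,0)
  grid max=7 at (0,0)

(0,0) (0,2) (1,0)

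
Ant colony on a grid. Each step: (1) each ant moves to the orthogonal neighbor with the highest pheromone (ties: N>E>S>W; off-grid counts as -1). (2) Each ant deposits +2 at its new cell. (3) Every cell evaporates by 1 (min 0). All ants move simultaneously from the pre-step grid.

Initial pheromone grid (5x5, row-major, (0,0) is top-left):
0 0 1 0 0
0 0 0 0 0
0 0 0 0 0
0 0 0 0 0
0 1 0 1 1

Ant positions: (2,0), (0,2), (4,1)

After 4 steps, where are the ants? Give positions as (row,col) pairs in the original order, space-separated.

Step 1: ant0:(2,0)->N->(1,0) | ant1:(0,2)->E->(0,3) | ant2:(4,1)->N->(3,1)
  grid max=1 at (0,3)
Step 2: ant0:(1,0)->N->(0,0) | ant1:(0,3)->E->(0,4) | ant2:(3,1)->N->(2,1)
  grid max=1 at (0,0)
Step 3: ant0:(0,0)->E->(0,1) | ant1:(0,4)->S->(1,4) | ant2:(2,1)->N->(1,1)
  grid max=1 at (0,1)
Step 4: ant0:(0,1)->S->(1,1) | ant1:(1,4)->N->(0,4) | ant2:(1,1)->N->(0,1)
  grid max=2 at (0,1)

(1,1) (0,4) (0,1)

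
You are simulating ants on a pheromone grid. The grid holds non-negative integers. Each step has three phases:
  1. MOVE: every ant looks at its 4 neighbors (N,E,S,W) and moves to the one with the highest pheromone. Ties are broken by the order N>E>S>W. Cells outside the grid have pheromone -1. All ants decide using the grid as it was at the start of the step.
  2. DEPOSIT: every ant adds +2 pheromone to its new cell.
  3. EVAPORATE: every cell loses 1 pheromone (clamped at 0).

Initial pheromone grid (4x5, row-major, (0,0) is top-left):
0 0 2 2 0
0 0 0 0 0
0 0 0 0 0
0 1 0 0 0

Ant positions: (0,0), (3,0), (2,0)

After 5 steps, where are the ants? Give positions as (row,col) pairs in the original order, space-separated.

Step 1: ant0:(0,0)->E->(0,1) | ant1:(3,0)->E->(3,1) | ant2:(2,0)->N->(1,0)
  grid max=2 at (3,1)
Step 2: ant0:(0,1)->E->(0,2) | ant1:(3,1)->N->(2,1) | ant2:(1,0)->N->(0,0)
  grid max=2 at (0,2)
Step 3: ant0:(0,2)->E->(0,3) | ant1:(2,1)->S->(3,1) | ant2:(0,0)->E->(0,1)
  grid max=2 at (3,1)
Step 4: ant0:(0,3)->W->(0,2) | ant1:(3,1)->N->(2,1) | ant2:(0,1)->E->(0,2)
  grid max=4 at (0,2)
Step 5: ant0:(0,2)->E->(0,3) | ant1:(2,1)->S->(3,1) | ant2:(0,2)->E->(0,3)
  grid max=3 at (0,2)

(0,3) (3,1) (0,3)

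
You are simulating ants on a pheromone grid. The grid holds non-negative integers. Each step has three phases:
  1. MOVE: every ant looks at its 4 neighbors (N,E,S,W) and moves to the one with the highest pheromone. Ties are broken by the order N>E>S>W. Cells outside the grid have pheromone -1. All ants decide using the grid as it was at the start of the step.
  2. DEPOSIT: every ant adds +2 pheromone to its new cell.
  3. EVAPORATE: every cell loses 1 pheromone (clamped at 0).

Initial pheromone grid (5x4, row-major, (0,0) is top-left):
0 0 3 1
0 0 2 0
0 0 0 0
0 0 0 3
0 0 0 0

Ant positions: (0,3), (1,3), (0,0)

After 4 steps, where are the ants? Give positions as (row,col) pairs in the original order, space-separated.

Step 1: ant0:(0,3)->W->(0,2) | ant1:(1,3)->W->(1,2) | ant2:(0,0)->E->(0,1)
  grid max=4 at (0,2)
Step 2: ant0:(0,2)->S->(1,2) | ant1:(1,2)->N->(0,2) | ant2:(0,1)->E->(0,2)
  grid max=7 at (0,2)
Step 3: ant0:(1,2)->N->(0,2) | ant1:(0,2)->S->(1,2) | ant2:(0,2)->S->(1,2)
  grid max=8 at (0,2)
Step 4: ant0:(0,2)->S->(1,2) | ant1:(1,2)->N->(0,2) | ant2:(1,2)->N->(0,2)
  grid max=11 at (0,2)

(1,2) (0,2) (0,2)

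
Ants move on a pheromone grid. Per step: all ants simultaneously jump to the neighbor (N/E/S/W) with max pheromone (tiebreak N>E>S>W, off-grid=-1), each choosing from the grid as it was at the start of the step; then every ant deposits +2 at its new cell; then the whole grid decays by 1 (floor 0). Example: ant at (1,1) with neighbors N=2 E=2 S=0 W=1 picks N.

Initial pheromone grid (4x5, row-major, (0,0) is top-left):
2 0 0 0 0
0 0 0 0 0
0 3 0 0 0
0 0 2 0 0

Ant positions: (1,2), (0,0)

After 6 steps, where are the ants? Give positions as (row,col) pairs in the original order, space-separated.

Step 1: ant0:(1,2)->N->(0,2) | ant1:(0,0)->E->(0,1)
  grid max=2 at (2,1)
Step 2: ant0:(0,2)->W->(0,1) | ant1:(0,1)->E->(0,2)
  grid max=2 at (0,1)
Step 3: ant0:(0,1)->E->(0,2) | ant1:(0,2)->W->(0,1)
  grid max=3 at (0,1)
Step 4: ant0:(0,2)->W->(0,1) | ant1:(0,1)->E->(0,2)
  grid max=4 at (0,1)
Step 5: ant0:(0,1)->E->(0,2) | ant1:(0,2)->W->(0,1)
  grid max=5 at (0,1)
Step 6: ant0:(0,2)->W->(0,1) | ant1:(0,1)->E->(0,2)
  grid max=6 at (0,1)

(0,1) (0,2)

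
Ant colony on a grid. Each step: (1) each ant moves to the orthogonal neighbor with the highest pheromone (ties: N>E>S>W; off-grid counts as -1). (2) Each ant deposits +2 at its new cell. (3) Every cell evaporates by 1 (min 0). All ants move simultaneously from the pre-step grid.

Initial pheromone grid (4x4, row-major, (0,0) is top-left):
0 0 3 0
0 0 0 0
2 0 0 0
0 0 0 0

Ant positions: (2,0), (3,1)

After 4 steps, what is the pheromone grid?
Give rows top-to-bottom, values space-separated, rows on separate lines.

After step 1: ants at (1,0),(2,1)
  0 0 2 0
  1 0 0 0
  1 1 0 0
  0 0 0 0
After step 2: ants at (2,0),(2,0)
  0 0 1 0
  0 0 0 0
  4 0 0 0
  0 0 0 0
After step 3: ants at (1,0),(1,0)
  0 0 0 0
  3 0 0 0
  3 0 0 0
  0 0 0 0
After step 4: ants at (2,0),(2,0)
  0 0 0 0
  2 0 0 0
  6 0 0 0
  0 0 0 0

0 0 0 0
2 0 0 0
6 0 0 0
0 0 0 0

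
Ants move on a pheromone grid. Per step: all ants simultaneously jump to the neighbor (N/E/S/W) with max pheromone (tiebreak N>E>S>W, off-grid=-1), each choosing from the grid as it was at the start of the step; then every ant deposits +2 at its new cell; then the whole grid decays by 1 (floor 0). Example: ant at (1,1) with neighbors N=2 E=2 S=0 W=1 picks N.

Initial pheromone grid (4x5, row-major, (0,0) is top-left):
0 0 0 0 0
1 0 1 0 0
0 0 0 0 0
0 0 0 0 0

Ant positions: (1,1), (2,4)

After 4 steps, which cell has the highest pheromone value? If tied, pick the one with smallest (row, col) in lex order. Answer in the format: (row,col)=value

Answer: (0,2)=1

Derivation:
Step 1: ant0:(1,1)->E->(1,2) | ant1:(2,4)->N->(1,4)
  grid max=2 at (1,2)
Step 2: ant0:(1,2)->N->(0,2) | ant1:(1,4)->N->(0,4)
  grid max=1 at (0,2)
Step 3: ant0:(0,2)->S->(1,2) | ant1:(0,4)->S->(1,4)
  grid max=2 at (1,2)
Step 4: ant0:(1,2)->N->(0,2) | ant1:(1,4)->N->(0,4)
  grid max=1 at (0,2)
Final grid:
  0 0 1 0 1
  0 0 1 0 0
  0 0 0 0 0
  0 0 0 0 0
Max pheromone 1 at (0,2)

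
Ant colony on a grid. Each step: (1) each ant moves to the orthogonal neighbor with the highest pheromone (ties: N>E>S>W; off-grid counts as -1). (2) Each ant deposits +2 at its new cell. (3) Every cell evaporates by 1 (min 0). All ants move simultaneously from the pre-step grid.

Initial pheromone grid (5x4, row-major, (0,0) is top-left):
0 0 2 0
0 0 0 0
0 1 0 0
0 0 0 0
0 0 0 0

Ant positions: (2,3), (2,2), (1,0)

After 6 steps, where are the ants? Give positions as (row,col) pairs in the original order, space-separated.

Step 1: ant0:(2,3)->N->(1,3) | ant1:(2,2)->W->(2,1) | ant2:(1,0)->N->(0,0)
  grid max=2 at (2,1)
Step 2: ant0:(1,3)->N->(0,3) | ant1:(2,1)->N->(1,1) | ant2:(0,0)->E->(0,1)
  grid max=1 at (0,1)
Step 3: ant0:(0,3)->S->(1,3) | ant1:(1,1)->N->(0,1) | ant2:(0,1)->S->(1,1)
  grid max=2 at (0,1)
Step 4: ant0:(1,3)->N->(0,3) | ant1:(0,1)->S->(1,1) | ant2:(1,1)->N->(0,1)
  grid max=3 at (0,1)
Step 5: ant0:(0,3)->S->(1,3) | ant1:(1,1)->N->(0,1) | ant2:(0,1)->S->(1,1)
  grid max=4 at (0,1)
Step 6: ant0:(1,3)->N->(0,3) | ant1:(0,1)->S->(1,1) | ant2:(1,1)->N->(0,1)
  grid max=5 at (0,1)

(0,3) (1,1) (0,1)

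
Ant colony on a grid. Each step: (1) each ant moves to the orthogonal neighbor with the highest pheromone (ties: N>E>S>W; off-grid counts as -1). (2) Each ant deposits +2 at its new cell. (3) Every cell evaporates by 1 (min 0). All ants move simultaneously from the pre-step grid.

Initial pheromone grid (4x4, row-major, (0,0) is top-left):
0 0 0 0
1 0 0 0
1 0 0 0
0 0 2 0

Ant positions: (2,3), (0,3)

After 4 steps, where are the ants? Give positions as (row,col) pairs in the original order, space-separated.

Step 1: ant0:(2,3)->N->(1,3) | ant1:(0,3)->S->(1,3)
  grid max=3 at (1,3)
Step 2: ant0:(1,3)->N->(0,3) | ant1:(1,3)->N->(0,3)
  grid max=3 at (0,3)
Step 3: ant0:(0,3)->S->(1,3) | ant1:(0,3)->S->(1,3)
  grid max=5 at (1,3)
Step 4: ant0:(1,3)->N->(0,3) | ant1:(1,3)->N->(0,3)
  grid max=5 at (0,3)

(0,3) (0,3)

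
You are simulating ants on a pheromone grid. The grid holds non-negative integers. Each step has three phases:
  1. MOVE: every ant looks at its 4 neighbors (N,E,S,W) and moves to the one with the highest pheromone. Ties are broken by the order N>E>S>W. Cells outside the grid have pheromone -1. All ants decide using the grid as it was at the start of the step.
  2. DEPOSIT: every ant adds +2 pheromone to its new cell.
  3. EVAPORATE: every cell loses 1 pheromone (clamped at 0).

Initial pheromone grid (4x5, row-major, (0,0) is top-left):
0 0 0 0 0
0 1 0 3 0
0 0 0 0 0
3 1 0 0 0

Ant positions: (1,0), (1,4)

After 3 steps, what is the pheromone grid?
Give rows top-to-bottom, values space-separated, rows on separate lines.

After step 1: ants at (1,1),(1,3)
  0 0 0 0 0
  0 2 0 4 0
  0 0 0 0 0
  2 0 0 0 0
After step 2: ants at (0,1),(0,3)
  0 1 0 1 0
  0 1 0 3 0
  0 0 0 0 0
  1 0 0 0 0
After step 3: ants at (1,1),(1,3)
  0 0 0 0 0
  0 2 0 4 0
  0 0 0 0 0
  0 0 0 0 0

0 0 0 0 0
0 2 0 4 0
0 0 0 0 0
0 0 0 0 0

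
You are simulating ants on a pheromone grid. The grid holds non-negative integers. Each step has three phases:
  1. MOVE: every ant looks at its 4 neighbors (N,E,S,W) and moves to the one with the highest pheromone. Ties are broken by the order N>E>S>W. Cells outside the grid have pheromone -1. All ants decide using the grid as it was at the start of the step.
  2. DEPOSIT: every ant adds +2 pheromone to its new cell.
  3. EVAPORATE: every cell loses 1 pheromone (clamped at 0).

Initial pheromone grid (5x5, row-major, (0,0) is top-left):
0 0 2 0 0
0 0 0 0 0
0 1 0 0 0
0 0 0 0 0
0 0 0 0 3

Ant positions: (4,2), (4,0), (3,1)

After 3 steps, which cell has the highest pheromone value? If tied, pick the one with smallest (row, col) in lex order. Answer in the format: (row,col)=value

Step 1: ant0:(4,2)->N->(3,2) | ant1:(4,0)->N->(3,0) | ant2:(3,1)->N->(2,1)
  grid max=2 at (2,1)
Step 2: ant0:(3,2)->N->(2,2) | ant1:(3,0)->N->(2,0) | ant2:(2,1)->N->(1,1)
  grid max=1 at (1,1)
Step 3: ant0:(2,2)->W->(2,1) | ant1:(2,0)->E->(2,1) | ant2:(1,1)->S->(2,1)
  grid max=6 at (2,1)
Final grid:
  0 0 0 0 0
  0 0 0 0 0
  0 6 0 0 0
  0 0 0 0 0
  0 0 0 0 0
Max pheromone 6 at (2,1)

Answer: (2,1)=6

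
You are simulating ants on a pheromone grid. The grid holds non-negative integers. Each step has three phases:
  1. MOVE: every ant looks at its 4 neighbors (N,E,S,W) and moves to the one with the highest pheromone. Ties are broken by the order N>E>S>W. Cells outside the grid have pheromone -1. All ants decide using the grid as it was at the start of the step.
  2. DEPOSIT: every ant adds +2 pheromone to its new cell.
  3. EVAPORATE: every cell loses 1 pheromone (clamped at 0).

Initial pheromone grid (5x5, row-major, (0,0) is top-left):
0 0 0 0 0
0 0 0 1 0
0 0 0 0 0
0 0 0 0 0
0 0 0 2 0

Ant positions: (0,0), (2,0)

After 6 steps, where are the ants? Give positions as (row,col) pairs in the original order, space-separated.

Step 1: ant0:(0,0)->E->(0,1) | ant1:(2,0)->N->(1,0)
  grid max=1 at (0,1)
Step 2: ant0:(0,1)->E->(0,2) | ant1:(1,0)->N->(0,0)
  grid max=1 at (0,0)
Step 3: ant0:(0,2)->E->(0,3) | ant1:(0,0)->E->(0,1)
  grid max=1 at (0,1)
Step 4: ant0:(0,3)->E->(0,4) | ant1:(0,1)->E->(0,2)
  grid max=1 at (0,2)
Step 5: ant0:(0,4)->S->(1,4) | ant1:(0,2)->E->(0,3)
  grid max=1 at (0,3)
Step 6: ant0:(1,4)->N->(0,4) | ant1:(0,3)->E->(0,4)
  grid max=3 at (0,4)

(0,4) (0,4)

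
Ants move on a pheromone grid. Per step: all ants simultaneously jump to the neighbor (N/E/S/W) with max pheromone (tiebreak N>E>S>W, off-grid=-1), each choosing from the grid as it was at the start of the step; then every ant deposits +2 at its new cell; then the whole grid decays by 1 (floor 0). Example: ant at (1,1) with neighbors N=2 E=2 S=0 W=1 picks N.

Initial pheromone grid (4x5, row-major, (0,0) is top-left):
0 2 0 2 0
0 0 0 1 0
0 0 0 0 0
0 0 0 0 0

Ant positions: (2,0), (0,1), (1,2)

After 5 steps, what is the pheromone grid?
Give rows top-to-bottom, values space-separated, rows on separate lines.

After step 1: ants at (1,0),(0,2),(1,3)
  0 1 1 1 0
  1 0 0 2 0
  0 0 0 0 0
  0 0 0 0 0
After step 2: ants at (0,0),(0,3),(0,3)
  1 0 0 4 0
  0 0 0 1 0
  0 0 0 0 0
  0 0 0 0 0
After step 3: ants at (0,1),(1,3),(1,3)
  0 1 0 3 0
  0 0 0 4 0
  0 0 0 0 0
  0 0 0 0 0
After step 4: ants at (0,2),(0,3),(0,3)
  0 0 1 6 0
  0 0 0 3 0
  0 0 0 0 0
  0 0 0 0 0
After step 5: ants at (0,3),(1,3),(1,3)
  0 0 0 7 0
  0 0 0 6 0
  0 0 0 0 0
  0 0 0 0 0

0 0 0 7 0
0 0 0 6 0
0 0 0 0 0
0 0 0 0 0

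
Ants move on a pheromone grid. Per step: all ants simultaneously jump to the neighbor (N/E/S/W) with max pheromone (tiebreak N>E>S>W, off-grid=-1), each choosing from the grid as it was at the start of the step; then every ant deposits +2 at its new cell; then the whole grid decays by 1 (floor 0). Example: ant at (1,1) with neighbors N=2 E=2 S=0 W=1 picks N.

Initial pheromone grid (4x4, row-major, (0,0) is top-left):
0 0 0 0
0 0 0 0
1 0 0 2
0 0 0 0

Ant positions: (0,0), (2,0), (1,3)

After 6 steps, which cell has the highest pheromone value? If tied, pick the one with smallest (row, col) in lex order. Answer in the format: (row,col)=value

Step 1: ant0:(0,0)->E->(0,1) | ant1:(2,0)->N->(1,0) | ant2:(1,3)->S->(2,3)
  grid max=3 at (2,3)
Step 2: ant0:(0,1)->E->(0,2) | ant1:(1,0)->N->(0,0) | ant2:(2,3)->N->(1,3)
  grid max=2 at (2,3)
Step 3: ant0:(0,2)->E->(0,3) | ant1:(0,0)->E->(0,1) | ant2:(1,3)->S->(2,3)
  grid max=3 at (2,3)
Step 4: ant0:(0,3)->S->(1,3) | ant1:(0,1)->E->(0,2) | ant2:(2,3)->N->(1,3)
  grid max=3 at (1,3)
Step 5: ant0:(1,3)->S->(2,3) | ant1:(0,2)->E->(0,3) | ant2:(1,3)->S->(2,3)
  grid max=5 at (2,3)
Step 6: ant0:(2,3)->N->(1,3) | ant1:(0,3)->S->(1,3) | ant2:(2,3)->N->(1,3)
  grid max=7 at (1,3)
Final grid:
  0 0 0 0
  0 0 0 7
  0 0 0 4
  0 0 0 0
Max pheromone 7 at (1,3)

Answer: (1,3)=7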